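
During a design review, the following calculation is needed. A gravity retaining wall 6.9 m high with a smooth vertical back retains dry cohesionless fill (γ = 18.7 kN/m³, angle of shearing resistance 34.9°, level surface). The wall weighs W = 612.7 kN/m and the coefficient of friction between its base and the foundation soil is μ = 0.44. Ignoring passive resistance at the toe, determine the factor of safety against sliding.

K_a = tan²(45° − 34.9°/2) = 0.2721.
P_a = ½K_aγH² = 0.5×0.2721×18.7×6.9² = 121.1 kN/m, acting at H/3 = 2.300 m above the base.
FS_sliding = μW / P_a = 0.44×612.7 / 121.1 = 2.225.

2.23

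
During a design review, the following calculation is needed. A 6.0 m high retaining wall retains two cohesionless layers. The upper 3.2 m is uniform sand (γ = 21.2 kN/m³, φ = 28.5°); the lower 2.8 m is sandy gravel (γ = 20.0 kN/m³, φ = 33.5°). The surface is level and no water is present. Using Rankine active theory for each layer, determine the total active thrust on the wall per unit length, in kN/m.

116 kN/m

K_a1 = tan²(45°−28.5°/2) = 0.3540; K_a2 = tan²(45°−33.5°/2) = 0.2887.
Layer 1: σ at base = K_a1 γ₁ h₁ = 24.01 kPa; P₁ = ½×24.01×3.2 = 38.42.
Layer 2: σ_v at top = γ₁h₁ = 67.84; σ_h top = K_a2×67.84 = 19.59; σ_h base = K_a2×(67.84+20.0×2.8) = 35.75.
P₂ = ½(19.59+35.75)×2.8 = 77.48. Total P_a = 38.42+77.48 = 115.9 kN/m.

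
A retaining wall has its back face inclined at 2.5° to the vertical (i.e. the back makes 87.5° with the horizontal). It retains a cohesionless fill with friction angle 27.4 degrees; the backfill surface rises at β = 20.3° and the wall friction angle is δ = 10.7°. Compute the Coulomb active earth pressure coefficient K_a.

K_a = sin²(α+φ) / [sin²α · sin(α−δ) · (1 + √{sin(φ+δ)sin(φ−β) / (sin(α−δ)sin(α+β))})²].
With α = 87.5°, φ = 27.4°, δ = 10.7°, β = 20.3°: K_a = 0.5113.

0.511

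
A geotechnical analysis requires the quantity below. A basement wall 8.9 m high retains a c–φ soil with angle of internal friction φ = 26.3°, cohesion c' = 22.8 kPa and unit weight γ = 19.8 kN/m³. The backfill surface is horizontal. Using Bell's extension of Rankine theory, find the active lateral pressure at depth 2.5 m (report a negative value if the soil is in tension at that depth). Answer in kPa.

K_a = (1 − sin φ)/(1 + sin φ) = 0.3859.
σ_a = K_a γ z − 2c√K_a = 0.3859×19.8×2.5 − 2×22.8×0.6212 = -9.225 kPa.

-9.22 kPa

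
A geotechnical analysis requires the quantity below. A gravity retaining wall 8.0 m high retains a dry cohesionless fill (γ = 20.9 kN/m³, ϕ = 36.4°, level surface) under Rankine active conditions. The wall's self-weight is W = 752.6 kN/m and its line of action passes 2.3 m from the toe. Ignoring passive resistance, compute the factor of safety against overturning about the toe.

K_a = tan²(45° − 36.4°/2) = 0.2552.
P_a = ½K_aγH² = 0.5×0.2552×20.9×8.0² = 170.7 kN/m, acting at H/3 = 2.667 m above the base.
Overturning moment M_o = P_a × H/3 = 170.7 × 2.667 = 455.1.
Resisting moment M_r = W × 2.3 = 752.6 × 2.3 = 1731.
FS_overturning = M_r/M_o = 1731/455.1 = 3.804.

3.80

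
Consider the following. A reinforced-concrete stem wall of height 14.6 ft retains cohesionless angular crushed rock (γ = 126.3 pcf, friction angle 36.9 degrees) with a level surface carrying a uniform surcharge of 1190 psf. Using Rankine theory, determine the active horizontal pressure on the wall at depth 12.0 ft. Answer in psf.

676 psf

K_a = (1 − sin φ)/(1 + sin φ) = 0.2497.
σ_v = γz + q = 126.3 × 12.0 + 1190 = 2706 psf.
σ_h = K_a σ_v = 0.2497 × 2706 = 675.5 psf.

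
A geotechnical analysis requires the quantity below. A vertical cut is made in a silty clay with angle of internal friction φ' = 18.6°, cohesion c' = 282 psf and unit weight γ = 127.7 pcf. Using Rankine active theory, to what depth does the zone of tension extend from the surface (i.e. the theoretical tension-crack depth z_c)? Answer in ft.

K_a = tan²(45° − 18.6°/2) = 0.5163; √K_a = 0.7186.
The active pressure is zero where K_a γ z = 2c√K_a, so z_c = 2c/(γ√K_a) = 2×282/(127.7×0.7186) = 6.146 ft.

6.15 ft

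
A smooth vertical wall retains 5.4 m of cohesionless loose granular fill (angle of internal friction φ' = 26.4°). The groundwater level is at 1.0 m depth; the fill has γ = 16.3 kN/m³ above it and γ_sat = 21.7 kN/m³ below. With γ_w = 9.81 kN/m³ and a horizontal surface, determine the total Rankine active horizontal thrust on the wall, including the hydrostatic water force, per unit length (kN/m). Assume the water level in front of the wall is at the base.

170 kN/m

K_a = tan²(45° − φ/2) = 0.3844.
γ' = 21.7 − 9.81 = 11.89 kN/m³. Depth below WT = 4.4 m.
σ'_h at WT = K_a γ d_w = 6.266 kPa; at base = 6.266 + K_a γ' × 4.4 = 26.38 kPa.
P₁ (0–1.0 m) = ½×6.266×1.0 = 3.133. P₂ (1.0–5.4 m) = ½(6.266+26.38)×4.4 = 71.82.
P_w = ½ γ_w h₂² = 0.5×9.81×4.4² = 94.96. Total = 3.133+71.82+94.96 = 169.9 kN/m.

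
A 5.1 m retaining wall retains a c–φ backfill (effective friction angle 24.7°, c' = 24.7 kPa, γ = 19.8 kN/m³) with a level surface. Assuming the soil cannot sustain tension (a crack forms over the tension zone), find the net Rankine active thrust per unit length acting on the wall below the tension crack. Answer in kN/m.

K_a = 0.4106; √K_a = 0.6408.
Tension-crack depth z_c = 2c/(γ√K_a) = 2×24.7/(19.8×0.6408) = 3.894 m.
σ_a at base = K_a γ H − 2c√K_a = 0.4106×19.8×5.1 − 2×24.7×0.6408 = 9.806 kPa.
P_a = ½ × 9.806 × (H − z_c) = 0.5×9.806×1.206 = 5.914 kN/m.

5.91 kN/m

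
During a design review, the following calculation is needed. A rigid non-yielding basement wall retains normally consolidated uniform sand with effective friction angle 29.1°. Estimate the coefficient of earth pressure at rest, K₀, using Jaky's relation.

0.514

K₀ = 1 − sin φ' = 1 − sin 29.1° = 0.5137.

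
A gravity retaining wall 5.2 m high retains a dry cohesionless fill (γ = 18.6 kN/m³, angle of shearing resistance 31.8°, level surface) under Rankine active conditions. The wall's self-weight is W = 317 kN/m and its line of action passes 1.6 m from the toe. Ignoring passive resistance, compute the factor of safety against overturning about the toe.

K_a = tan²(45° − 31.8°/2) = 0.3098.
P_a = ½K_aγH² = 0.5×0.3098×18.6×5.2² = 77.90 kN/m, acting at H/3 = 1.733 m above the base.
Overturning moment M_o = P_a × H/3 = 77.90 × 1.733 = 135.0.
Resisting moment M_r = W × 1.6 = 317 × 1.6 = 507.2.
FS_overturning = M_r/M_o = 507.2/135.0 = 3.756.

3.76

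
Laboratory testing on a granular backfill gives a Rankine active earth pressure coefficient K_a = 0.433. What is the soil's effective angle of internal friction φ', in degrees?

23.3°

K_a = tan²(45° − φ/2) ⇒ 45° − φ/2 = arctan(√0.433) = 33.35°.
φ = 2(45° − 33.35°) = 23.31°.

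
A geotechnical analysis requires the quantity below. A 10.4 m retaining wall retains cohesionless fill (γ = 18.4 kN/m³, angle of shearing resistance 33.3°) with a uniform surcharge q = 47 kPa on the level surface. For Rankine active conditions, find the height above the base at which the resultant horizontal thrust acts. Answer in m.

K_a = 0.2911.
Triangular part P₁ = ½K_aγH² = 289.7 at H/3 = 3.467 m; rectangular part P₂ = K_a q H = 142.3 at H/2 = 5.200 m.
ȳ = (P₁·3.467 + P₂·5.200)/(P₁+P₂) = 4.038 m.

4.04 m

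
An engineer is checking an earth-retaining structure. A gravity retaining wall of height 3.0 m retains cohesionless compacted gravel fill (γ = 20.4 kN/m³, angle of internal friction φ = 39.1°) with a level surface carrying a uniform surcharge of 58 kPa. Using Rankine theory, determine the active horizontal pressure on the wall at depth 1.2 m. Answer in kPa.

K_a = (1 − sin φ)/(1 + sin φ) = 0.2265.
σ_v = γz + q = 20.4 × 1.2 + 58 = 82.48 kPa.
σ_h = K_a σ_v = 0.2265 × 82.48 = 18.68 kPa.

18.7 kPa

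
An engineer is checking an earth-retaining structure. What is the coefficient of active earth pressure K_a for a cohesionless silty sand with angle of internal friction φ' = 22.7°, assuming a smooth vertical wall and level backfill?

0.443

K_a = (1 − sin φ)/(1 + sin φ) = (1 − sin 22.7°)/(1 + sin 22.7°) = 0.4431.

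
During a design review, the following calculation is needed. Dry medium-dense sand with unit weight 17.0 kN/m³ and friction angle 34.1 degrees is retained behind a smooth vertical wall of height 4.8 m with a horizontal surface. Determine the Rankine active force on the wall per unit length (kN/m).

K_a = tan²(45° − φ/2) = 0.2815.
P_a = ½ K_a γ H² = 0.5 × 0.2815 × 17.0 × 4.8² = 55.13 kN/m.

55.1 kN/m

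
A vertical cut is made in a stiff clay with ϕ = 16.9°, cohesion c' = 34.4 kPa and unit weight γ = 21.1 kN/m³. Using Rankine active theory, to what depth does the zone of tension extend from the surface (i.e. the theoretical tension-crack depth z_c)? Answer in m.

4.40 m

K_a = tan²(45° − 16.9°/2) = 0.5495; √K_a = 0.7413.
The active pressure is zero where K_a γ z = 2c√K_a, so z_c = 2c/(γ√K_a) = 2×34.4/(21.1×0.7413) = 4.399 m.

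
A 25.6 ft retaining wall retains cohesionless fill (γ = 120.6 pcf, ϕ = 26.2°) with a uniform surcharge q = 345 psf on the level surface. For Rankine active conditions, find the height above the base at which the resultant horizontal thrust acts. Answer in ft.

K_a = 0.3874.
Triangular part P₁ = ½K_aγH² = 15310 at H/3 = 8.533 ft; rectangular part P₂ = K_a q H = 3422 at H/2 = 12.80 ft.
ȳ = (P₁·8.533 + P₂·12.80)/(P₁+P₂) = 9.313 ft.

9.31 ft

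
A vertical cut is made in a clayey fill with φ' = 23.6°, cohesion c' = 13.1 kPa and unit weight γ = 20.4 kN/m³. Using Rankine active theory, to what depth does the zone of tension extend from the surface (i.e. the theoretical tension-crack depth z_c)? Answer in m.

1.96 m

K_a = tan²(45° − 23.6°/2) = 0.4282; √K_a = 0.6544.
The active pressure is zero where K_a γ z = 2c√K_a, so z_c = 2c/(γ√K_a) = 2×13.1/(20.4×0.6544) = 1.963 m.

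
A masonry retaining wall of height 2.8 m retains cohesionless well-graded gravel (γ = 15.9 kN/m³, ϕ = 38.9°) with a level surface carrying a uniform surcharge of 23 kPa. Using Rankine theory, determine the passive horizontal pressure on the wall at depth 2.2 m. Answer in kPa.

254 kPa

K_p = (1 + sin φ)/(1 − sin φ) = 4.376.
σ_v = γz + q = 15.9 × 2.2 + 23 = 57.98 kPa.
σ_h = K_p σ_v = 4.376 × 57.98 = 253.7 kPa.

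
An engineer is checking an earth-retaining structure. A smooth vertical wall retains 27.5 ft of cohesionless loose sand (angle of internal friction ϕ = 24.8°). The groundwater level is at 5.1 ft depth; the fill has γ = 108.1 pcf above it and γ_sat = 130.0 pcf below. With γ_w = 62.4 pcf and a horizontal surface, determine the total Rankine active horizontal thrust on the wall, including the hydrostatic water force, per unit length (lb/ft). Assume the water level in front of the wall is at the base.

28200 lb/ft

K_a = tan²(45° − φ/2) = 0.4090.
γ' = 130.0 − 62.4 = 67.60 pcf. Depth below WT = 22.4 ft.
σ'_h at WT = K_a γ d_w = 225.5 psf; at base = 225.5 + K_a γ' × 22.4 = 844.8 psf.
P₁ (0–5.1 ft) = ½×225.5×5.1 = 575.0. P₂ (5.1–27.5 ft) = ½(225.5+844.8)×22.4 = 11990.
P_w = ½ γ_w h₂² = 0.5×62.4×22.4² = 15650. Total = 575.0+11990+15650 = 28220 lb/ft.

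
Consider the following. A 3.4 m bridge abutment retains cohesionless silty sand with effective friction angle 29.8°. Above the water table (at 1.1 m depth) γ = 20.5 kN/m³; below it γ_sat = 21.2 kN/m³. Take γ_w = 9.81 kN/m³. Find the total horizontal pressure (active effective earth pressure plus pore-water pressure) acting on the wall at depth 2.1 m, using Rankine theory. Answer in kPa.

K_a = (1 − sin φ)/(1 + sin φ) = 0.3360.
γ' = 21.2 − 9.81 = 11.39 kN/m³.
Effective vertical stress at 2.1 m: σ'_v = 20.5×1.1 + 11.39×1.00 = 33.94 kPa.
σ'_h = K_a σ'_v = 0.3360 × 33.94 = 11.40 kPa; u = γ_w × 1.00 = 9.810 kPa.
Total σ_h = 11.40 + 9.810 = 21.21 kPa.

21.2 kPa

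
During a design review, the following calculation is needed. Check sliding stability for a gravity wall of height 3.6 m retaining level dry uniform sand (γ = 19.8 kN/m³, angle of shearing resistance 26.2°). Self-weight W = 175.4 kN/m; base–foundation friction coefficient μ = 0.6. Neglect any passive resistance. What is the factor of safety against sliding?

2.12

K_a = tan²(45° − 26.2°/2) = 0.3874.
P_a = ½K_aγH² = 0.5×0.3874×19.8×3.6² = 49.71 kN/m, acting at H/3 = 1.200 m above the base.
FS_sliding = μW / P_a = 0.6×175.4 / 49.71 = 2.117.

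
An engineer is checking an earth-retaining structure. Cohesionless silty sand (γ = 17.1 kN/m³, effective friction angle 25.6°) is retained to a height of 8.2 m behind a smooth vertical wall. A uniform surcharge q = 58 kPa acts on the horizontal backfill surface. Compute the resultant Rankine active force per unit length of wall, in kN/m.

417 kN/m

K_a = tan²(45° − φ/2) = 0.3966.
Soil triangle: ½ K_a γ H² = 0.5×0.3966×17.1×8.2² = 228.0 kN/m.
Surcharge rectangle: K_a q H = 0.3966×58×8.2 = 188.6 kN/m.
Total = 228.0 + 188.6 = 416.6 kN/m.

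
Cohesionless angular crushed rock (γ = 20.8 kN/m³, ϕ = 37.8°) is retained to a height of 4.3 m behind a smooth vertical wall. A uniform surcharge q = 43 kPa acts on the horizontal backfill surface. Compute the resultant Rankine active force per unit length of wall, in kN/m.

K_a = tan²(45° − φ/2) = 0.2400.
Soil triangle: ½ K_a γ H² = 0.5×0.2400×20.8×4.3² = 46.15 kN/m.
Surcharge rectangle: K_a q H = 0.2400×43×4.3 = 44.38 kN/m.
Total = 46.15 + 44.38 = 90.53 kN/m.

90.5 kN/m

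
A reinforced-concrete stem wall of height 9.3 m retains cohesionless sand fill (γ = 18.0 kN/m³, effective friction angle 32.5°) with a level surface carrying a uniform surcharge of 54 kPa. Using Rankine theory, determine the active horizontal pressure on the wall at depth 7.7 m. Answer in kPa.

K_a = (1 − sin φ)/(1 + sin φ) = 0.3010.
σ_v = γz + q = 18.0 × 7.7 + 54 = 192.6 kPa.
σ_h = K_a σ_v = 0.3010 × 192.6 = 57.97 kPa.

58.0 kPa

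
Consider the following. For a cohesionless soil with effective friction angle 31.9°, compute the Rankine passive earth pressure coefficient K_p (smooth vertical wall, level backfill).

3.24

K_p = (1 + sin φ)/(1 − sin φ) = tan²(45° + 31.9°/2) = 3.241.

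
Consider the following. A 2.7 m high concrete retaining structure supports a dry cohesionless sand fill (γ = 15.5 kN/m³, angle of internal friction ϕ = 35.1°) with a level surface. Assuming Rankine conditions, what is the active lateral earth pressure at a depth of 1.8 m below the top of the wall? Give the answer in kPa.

7.53 kPa

K_a = (1 − sin φ)/(1 + sin φ) = 0.2698.
σ_h = K_a γ z = 0.2698 × 15.5 × 1.8 = 7.528 kPa.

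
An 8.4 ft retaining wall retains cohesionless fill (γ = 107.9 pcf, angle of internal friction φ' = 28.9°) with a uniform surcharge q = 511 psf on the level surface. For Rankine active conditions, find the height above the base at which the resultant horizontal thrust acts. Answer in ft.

K_a = 0.3484.
Triangular part P₁ = ½K_aγH² = 1326 at H/3 = 2.800 ft; rectangular part P₂ = K_a q H = 1495 at H/2 = 4.200 ft.
ȳ = (P₁·2.800 + P₂·4.200)/(P₁+P₂) = 3.542 ft.

3.54 ft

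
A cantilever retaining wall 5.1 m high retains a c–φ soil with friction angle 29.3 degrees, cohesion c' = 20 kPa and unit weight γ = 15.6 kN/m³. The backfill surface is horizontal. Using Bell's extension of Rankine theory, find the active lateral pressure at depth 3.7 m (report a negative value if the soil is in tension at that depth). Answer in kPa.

K_a = (1 − sin φ)/(1 + sin φ) = 0.3428.
σ_a = K_a γ z − 2c√K_a = 0.3428×15.6×3.7 − 2×20×0.5855 = -3.632 kPa.

-3.63 kPa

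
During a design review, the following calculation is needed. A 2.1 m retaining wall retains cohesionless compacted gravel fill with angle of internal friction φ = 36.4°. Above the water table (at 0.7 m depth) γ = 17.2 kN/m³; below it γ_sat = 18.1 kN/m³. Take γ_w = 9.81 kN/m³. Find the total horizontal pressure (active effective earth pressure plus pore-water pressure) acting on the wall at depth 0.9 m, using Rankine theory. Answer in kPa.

K_a = (1 − sin φ)/(1 + sin φ) = 0.2552.
γ' = 18.1 − 9.81 = 8.290 kN/m³.
Effective vertical stress at 0.9 m: σ'_v = 17.2×0.7 + 8.290×0.200 = 13.70 kPa.
σ'_h = K_a σ'_v = 0.2552 × 13.70 = 3.495 kPa; u = γ_w × 0.200 = 1.962 kPa.
Total σ_h = 3.495 + 1.962 = 5.457 kPa.

5.46 kPa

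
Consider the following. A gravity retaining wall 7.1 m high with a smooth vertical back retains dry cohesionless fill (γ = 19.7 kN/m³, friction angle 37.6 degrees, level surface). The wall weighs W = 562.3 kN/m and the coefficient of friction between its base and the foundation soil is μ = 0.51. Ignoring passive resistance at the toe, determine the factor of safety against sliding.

2.39

K_a = tan²(45° − 37.6°/2) = 0.2421.
P_a = ½K_aγH² = 0.5×0.2421×19.7×7.1² = 120.2 kN/m, acting at H/3 = 2.367 m above the base.
FS_sliding = μW / P_a = 0.51×562.3 / 120.2 = 2.385.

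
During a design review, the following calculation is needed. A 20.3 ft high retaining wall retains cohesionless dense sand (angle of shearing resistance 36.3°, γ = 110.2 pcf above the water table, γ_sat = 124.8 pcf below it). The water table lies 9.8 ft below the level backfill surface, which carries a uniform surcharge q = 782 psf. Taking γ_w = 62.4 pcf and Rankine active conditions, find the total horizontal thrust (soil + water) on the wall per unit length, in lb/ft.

K_a = tan²(45° − φ/2) = 0.2563.
γ' = 124.8 − 62.4 = 62.40 pcf. h₂ = H − d_w = 10.5 ft.
σ'_h: at surface K_a·q = 200.4; at WT K_a(q+γd_w) = 477.2; at base K_a(q+γd_w+γ'h₂) = 645.1 psf.
P₁ = ½(200.4+477.2)×9.8 = 3320; P₂ = ½(477.2+645.1)×10.5 = 5892; P_w = ½γ_w h₂² = 3440.
Total = 3320+5892+3440 = 12650 lb/ft.

12700 lb/ft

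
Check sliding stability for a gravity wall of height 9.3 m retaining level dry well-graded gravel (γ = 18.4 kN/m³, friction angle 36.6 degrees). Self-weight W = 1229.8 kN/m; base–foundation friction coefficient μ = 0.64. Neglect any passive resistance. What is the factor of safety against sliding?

3.91

K_a = tan²(45° − 36.6°/2) = 0.2530.
P_a = ½K_aγH² = 0.5×0.2530×18.4×9.3² = 201.3 kN/m, acting at H/3 = 3.100 m above the base.
FS_sliding = μW / P_a = 0.64×1229.8 / 201.3 = 3.910.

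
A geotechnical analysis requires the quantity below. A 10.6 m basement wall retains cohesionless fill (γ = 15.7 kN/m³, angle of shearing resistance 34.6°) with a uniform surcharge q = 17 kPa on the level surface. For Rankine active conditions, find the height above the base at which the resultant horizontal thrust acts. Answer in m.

3.83 m

K_a = 0.2756.
Triangular part P₁ = ½K_aγH² = 243.1 at H/3 = 3.533 m; rectangular part P₂ = K_a q H = 49.67 at H/2 = 5.300 m.
ȳ = (P₁·3.533 + P₂·5.300)/(P₁+P₂) = 3.833 m.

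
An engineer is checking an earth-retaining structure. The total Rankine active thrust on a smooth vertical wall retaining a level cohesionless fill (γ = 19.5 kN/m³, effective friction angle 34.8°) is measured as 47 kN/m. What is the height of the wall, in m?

K_a = 0.2733. P_a = ½ K_a γ H² ⇒ H = √(2P_a/(K_a γ)).
H = √(2×47/(0.2733×19.5)) = 4.200 m.

4.20 m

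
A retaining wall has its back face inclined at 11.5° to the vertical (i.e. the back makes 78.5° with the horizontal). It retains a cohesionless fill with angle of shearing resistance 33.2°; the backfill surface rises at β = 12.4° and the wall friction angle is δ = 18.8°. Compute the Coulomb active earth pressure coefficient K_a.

0.423

K_a = sin²(α+φ) / [sin²α · sin(α−δ) · (1 + √{sin(φ+δ)sin(φ−β) / (sin(α−δ)sin(α+β))})²].
With α = 78.5°, φ = 33.2°, δ = 18.8°, β = 12.4°: K_a = 0.4228.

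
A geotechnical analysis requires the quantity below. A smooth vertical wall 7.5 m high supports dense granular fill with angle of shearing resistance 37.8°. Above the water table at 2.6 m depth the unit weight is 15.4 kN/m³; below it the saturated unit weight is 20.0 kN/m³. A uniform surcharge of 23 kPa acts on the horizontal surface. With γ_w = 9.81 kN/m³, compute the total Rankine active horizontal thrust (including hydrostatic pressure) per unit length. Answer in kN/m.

K_a = tan²(45° − φ/2) = 0.2400.
γ' = 20.0 − 9.81 = 10.19 kN/m³. h₂ = H − d_w = 4.9 m.
σ'_h: at surface K_a·q = 5.520; at WT K_a(q+γd_w) = 15.13; at base K_a(q+γd_w+γ'h₂) = 27.11 kPa.
P₁ = ½(5.520+15.13)×2.6 = 26.84; P₂ = ½(15.13+27.11)×4.9 = 103.5; P_w = ½γ_w h₂² = 117.8.
Total = 26.84+103.5+117.8 = 248.1 kN/m.

248 kN/m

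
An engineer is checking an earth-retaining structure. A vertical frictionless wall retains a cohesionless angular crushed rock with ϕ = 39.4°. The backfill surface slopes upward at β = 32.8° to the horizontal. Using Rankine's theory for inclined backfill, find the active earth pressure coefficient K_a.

K_a = cos β · (cos β − √(cos²β − cos²φ)) / (cos β + √(cos²β − cos²φ)).
cos β = 0.8406, cos φ = 0.7727, √(cos²β − cos²φ) = 0.3308.
K_a = 0.8406 × (0.8406 − 0.3308)/(0.8406 + 0.3308) = 0.3658.

0.366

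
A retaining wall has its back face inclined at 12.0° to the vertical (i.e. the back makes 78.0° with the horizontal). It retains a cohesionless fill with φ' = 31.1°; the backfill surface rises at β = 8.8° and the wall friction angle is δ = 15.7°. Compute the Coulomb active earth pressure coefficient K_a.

K_a = sin²(α+φ) / [sin²α · sin(α−δ) · (1 + √{sin(φ+δ)sin(φ−β) / (sin(α−δ)sin(α+β))})²].
With α = 78.0°, φ = 31.1°, δ = 15.7°, β = 8.8°: K_a = 0.4335.

0.433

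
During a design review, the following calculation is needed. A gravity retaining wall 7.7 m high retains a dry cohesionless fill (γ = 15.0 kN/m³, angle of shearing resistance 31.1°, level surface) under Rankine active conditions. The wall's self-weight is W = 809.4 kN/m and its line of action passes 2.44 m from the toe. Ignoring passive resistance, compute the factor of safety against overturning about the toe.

K_a = tan²(45° − 31.1°/2) = 0.3188.
P_a = ½K_aγH² = 0.5×0.3188×15.0×7.7² = 141.8 kN/m, acting at H/3 = 2.567 m above the base.
Overturning moment M_o = P_a × H/3 = 141.8 × 2.567 = 363.9.
Resisting moment M_r = W × 2.44 = 809.4 × 2.44 = 1975.
FS_overturning = M_r/M_o = 1975/363.9 = 5.428.

5.43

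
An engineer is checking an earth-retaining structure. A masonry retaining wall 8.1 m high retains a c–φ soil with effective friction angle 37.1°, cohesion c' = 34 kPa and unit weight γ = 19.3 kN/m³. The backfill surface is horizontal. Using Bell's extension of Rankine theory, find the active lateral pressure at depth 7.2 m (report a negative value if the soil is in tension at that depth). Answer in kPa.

K_a = (1 − sin φ)/(1 + sin φ) = 0.2475.
σ_a = K_a γ z − 2c√K_a = 0.2475×19.3×7.2 − 2×34×0.4975 = 0.5629 kPa.

0.563 kPa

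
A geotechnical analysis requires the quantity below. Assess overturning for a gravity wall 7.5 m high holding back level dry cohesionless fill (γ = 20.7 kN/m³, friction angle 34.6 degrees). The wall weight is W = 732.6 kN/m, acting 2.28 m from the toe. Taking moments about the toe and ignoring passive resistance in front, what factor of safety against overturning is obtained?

K_a = tan²(45° − 34.6°/2) = 0.2756.
P_a = ½K_aγH² = 0.5×0.2756×20.7×7.5² = 160.5 kN/m, acting at H/3 = 2.500 m above the base.
Overturning moment M_o = P_a × H/3 = 160.5 × 2.500 = 401.2.
Resisting moment M_r = W × 2.28 = 732.6 × 2.28 = 1670.
FS_overturning = M_r/M_o = 1670/401.2 = 4.164.

4.16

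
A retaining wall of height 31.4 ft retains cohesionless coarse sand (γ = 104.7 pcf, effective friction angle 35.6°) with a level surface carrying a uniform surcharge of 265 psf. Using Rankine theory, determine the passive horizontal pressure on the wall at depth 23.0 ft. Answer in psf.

10100 psf

K_p = (1 + sin φ)/(1 − sin φ) = 3.786.
σ_v = γz + q = 104.7 × 23.0 + 265 = 2673 psf.
σ_h = K_p σ_v = 3.786 × 2673 = 10120 psf.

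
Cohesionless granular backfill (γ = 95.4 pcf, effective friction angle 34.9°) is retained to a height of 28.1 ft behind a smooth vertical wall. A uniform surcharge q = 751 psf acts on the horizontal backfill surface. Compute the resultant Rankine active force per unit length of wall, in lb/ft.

16000 lb/ft

K_a = tan²(45° − φ/2) = 0.2721.
Soil triangle: ½ K_a γ H² = 0.5×0.2721×95.4×28.1² = 10250 lb/ft.
Surcharge rectangle: K_a q H = 0.2721×751×28.1 = 5743 lb/ft.
Total = 10250 + 5743 = 15990 lb/ft.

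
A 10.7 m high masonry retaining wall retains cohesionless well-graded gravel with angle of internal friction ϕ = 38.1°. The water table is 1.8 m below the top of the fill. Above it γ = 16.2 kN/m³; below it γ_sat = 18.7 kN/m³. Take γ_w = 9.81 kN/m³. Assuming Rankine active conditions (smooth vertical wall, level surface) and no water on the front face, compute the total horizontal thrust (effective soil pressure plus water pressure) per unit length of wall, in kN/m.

K_a = tan²(45° − φ/2) = 0.2368.
γ' = 18.7 − 9.81 = 8.890 kN/m³. Depth below WT = 8.9 m.
σ'_h at WT = K_a γ d_w = 6.906 kPa; at base = 6.906 + K_a γ' × 8.9 = 25.64 kPa.
P₁ (0–1.8 m) = ½×6.906×1.8 = 6.215. P₂ (1.8–10.7 m) = ½(6.906+25.64)×8.9 = 144.8.
P_w = ½ γ_w h₂² = 0.5×9.81×8.9² = 388.5. Total = 6.215+144.8+388.5 = 539.6 kN/m.

540 kN/m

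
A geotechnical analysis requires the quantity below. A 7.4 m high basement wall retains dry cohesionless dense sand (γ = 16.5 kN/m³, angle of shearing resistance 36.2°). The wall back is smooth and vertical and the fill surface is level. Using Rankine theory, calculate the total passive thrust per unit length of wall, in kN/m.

K_p = tan²(45° + φ/2) = 3.885.
P_p = ½ K_p γ H² = 0.5 × 3.885 × 16.5 × 7.4² = 1755 kN/m.

1760 kN/m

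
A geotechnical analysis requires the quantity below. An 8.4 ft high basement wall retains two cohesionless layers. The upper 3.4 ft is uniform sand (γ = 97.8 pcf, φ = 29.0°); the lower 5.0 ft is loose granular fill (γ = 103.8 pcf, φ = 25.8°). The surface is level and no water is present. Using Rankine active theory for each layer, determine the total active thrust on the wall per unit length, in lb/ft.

K_a1 = tan²(45°−29.0°/2) = 0.3470; K_a2 = tan²(45°−25.8°/2) = 0.3935.
Layer 1: σ at base = K_a1 γ₁ h₁ = 115.4 psf; P₁ = ½×115.4×3.4 = 196.1.
Layer 2: σ_v at top = γ₁h₁ = 332.5; σ_h top = K_a2×332.5 = 130.8; σ_h base = K_a2×(332.5+103.8×5.0) = 335.1.
P₂ = ½(130.8+335.1)×5.0 = 1165. Total P_a = 196.1+1165 = 1361 lb/ft.

1360 lb/ft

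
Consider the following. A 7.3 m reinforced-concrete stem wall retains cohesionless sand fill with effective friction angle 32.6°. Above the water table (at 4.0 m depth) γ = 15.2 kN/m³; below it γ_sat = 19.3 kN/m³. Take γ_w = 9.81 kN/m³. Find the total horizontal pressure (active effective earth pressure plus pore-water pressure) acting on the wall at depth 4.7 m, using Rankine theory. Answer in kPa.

27.1 kPa

K_a = (1 − sin φ)/(1 + sin φ) = 0.2997.
γ' = 19.3 − 9.81 = 9.490 kN/m³.
Effective vertical stress at 4.7 m: σ'_v = 15.2×4.0 + 9.490×0.700 = 67.44 kPa.
σ'_h = K_a σ'_v = 0.2997 × 67.44 = 20.22 kPa; u = γ_w × 0.700 = 6.867 kPa.
Total σ_h = 20.22 + 6.867 = 27.08 kPa.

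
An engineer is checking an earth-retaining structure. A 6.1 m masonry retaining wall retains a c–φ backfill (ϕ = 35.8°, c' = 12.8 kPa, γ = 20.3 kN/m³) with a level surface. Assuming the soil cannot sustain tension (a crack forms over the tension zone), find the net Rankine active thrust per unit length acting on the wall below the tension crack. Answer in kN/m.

K_a = 0.2619; √K_a = 0.5117.
Tension-crack depth z_c = 2c/(γ√K_a) = 2×12.8/(20.3×0.5117) = 2.464 m.
σ_a at base = K_a γ H − 2c√K_a = 0.2619×20.3×6.1 − 2×12.8×0.5117 = 19.33 kPa.
P_a = ½ × 19.33 × (H − z_c) = 0.5×19.33×3.636 = 35.13 kN/m.

35.1 kN/m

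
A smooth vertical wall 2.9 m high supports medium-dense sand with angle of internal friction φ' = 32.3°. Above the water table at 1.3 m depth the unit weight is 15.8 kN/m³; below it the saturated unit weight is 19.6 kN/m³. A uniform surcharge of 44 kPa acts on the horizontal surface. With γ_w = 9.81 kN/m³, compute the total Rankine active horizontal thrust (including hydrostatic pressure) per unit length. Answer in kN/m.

69.1 kN/m

K_a = tan²(45° − φ/2) = 0.3035.
γ' = 19.6 − 9.81 = 9.790 kN/m³. h₂ = H − d_w = 1.6 m.
σ'_h: at surface K_a·q = 13.35; at WT K_a(q+γd_w) = 19.59; at base K_a(q+γd_w+γ'h₂) = 24.34 kPa.
P₁ = ½(13.35+19.59)×1.3 = 21.41; P₂ = ½(19.59+24.34)×1.6 = 35.14; P_w = ½γ_w h₂² = 12.56.
Total = 21.41+35.14+12.56 = 69.11 kN/m.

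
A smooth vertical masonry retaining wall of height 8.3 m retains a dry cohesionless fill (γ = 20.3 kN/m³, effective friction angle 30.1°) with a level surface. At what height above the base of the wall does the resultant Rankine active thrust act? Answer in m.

K_a = 0.3320.
The pressure distribution is triangular, so the resultant acts at H/3 above the base = 8.3/3 = 2.767 m.

2.77 m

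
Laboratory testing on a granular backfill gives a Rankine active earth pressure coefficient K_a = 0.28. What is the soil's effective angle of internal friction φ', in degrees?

34.2°

K_a = tan²(45° − φ/2) ⇒ 45° − φ/2 = arctan(√0.28) = 27.89°.
φ = 2(45° − 27.89°) = 34.23°.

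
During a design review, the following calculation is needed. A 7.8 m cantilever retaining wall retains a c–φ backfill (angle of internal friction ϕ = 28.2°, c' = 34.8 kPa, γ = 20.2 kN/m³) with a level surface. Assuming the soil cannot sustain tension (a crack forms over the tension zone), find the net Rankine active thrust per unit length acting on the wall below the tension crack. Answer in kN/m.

K_a = 0.3582; √K_a = 0.5985.
Tension-crack depth z_c = 2c/(γ√K_a) = 2×34.8/(20.2×0.5985) = 5.757 m.
σ_a at base = K_a γ H − 2c√K_a = 0.3582×20.2×7.8 − 2×34.8×0.5985 = 14.78 kPa.
P_a = ½ × 14.78 × (H − z_c) = 0.5×14.78×2.043 = 15.10 kN/m.

15.1 kN/m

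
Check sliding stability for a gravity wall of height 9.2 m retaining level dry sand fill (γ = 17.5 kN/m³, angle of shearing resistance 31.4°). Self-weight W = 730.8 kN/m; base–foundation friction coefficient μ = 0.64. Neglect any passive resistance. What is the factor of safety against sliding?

2.01

K_a = tan²(45° − 31.4°/2) = 0.3149.
P_a = ½K_aγH² = 0.5×0.3149×17.5×9.2² = 233.2 kN/m, acting at H/3 = 3.067 m above the base.
FS_sliding = μW / P_a = 0.64×730.8 / 233.2 = 2.005.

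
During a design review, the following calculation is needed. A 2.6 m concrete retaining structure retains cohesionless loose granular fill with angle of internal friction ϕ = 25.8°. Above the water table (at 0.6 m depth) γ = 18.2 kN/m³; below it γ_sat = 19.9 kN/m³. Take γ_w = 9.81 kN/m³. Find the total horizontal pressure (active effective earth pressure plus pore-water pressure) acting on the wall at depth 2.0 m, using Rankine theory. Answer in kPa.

K_a = (1 − sin φ)/(1 + sin φ) = 0.3935.
γ' = 19.9 − 9.81 = 10.09 kN/m³.
Effective vertical stress at 2.0 m: σ'_v = 18.2×0.6 + 10.09×1.40 = 25.05 kPa.
σ'_h = K_a σ'_v = 0.3935 × 25.05 = 9.856 kPa; u = γ_w × 1.40 = 13.73 kPa.
Total σ_h = 9.856 + 13.73 = 23.59 kPa.

23.6 kPa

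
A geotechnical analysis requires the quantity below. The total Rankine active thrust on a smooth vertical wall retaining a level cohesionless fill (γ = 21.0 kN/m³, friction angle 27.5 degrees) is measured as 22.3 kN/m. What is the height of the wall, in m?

K_a = 0.3682. P_a = ½ K_a γ H² ⇒ H = √(2P_a/(K_a γ)).
H = √(2×22.3/(0.3682×21.0)) = 2.402 m.

2.40 m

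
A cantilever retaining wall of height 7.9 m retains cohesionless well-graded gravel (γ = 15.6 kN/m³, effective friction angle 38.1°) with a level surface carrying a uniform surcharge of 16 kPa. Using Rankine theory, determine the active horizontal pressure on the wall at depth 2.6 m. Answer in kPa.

K_a = (1 − sin φ)/(1 + sin φ) = 0.2368.
σ_v = γz + q = 15.6 × 2.6 + 16 = 56.56 kPa.
σ_h = K_a σ_v = 0.2368 × 56.56 = 13.40 kPa.

13.4 kPa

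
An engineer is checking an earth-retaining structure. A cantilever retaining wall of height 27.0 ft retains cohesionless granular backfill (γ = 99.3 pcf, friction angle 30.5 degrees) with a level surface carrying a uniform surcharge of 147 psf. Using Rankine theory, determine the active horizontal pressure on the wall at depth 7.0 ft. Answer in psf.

K_a = (1 − sin φ)/(1 + sin φ) = 0.3267.
σ_v = γz + q = 99.3 × 7.0 + 147 = 842.1 psf.
σ_h = K_a σ_v = 0.3267 × 842.1 = 275.1 psf.

275 psf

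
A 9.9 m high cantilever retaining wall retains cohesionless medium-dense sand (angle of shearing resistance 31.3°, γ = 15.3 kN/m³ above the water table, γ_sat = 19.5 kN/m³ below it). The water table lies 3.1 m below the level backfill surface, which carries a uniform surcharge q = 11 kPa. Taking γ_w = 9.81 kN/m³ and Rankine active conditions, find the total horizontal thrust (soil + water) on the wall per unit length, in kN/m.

457 kN/m

K_a = tan²(45° − φ/2) = 0.3162.
γ' = 19.5 − 9.81 = 9.690 kN/m³. h₂ = H − d_w = 6.8 m.
σ'_h: at surface K_a·q = 3.478; at WT K_a(q+γd_w) = 18.48; at base K_a(q+γd_w+γ'h₂) = 39.31 kPa.
P₁ = ½(3.478+18.48)×3.1 = 34.03; P₂ = ½(18.48+39.31)×6.8 = 196.5; P_w = ½γ_w h₂² = 226.8.
Total = 34.03+196.5+226.8 = 457.3 kN/m.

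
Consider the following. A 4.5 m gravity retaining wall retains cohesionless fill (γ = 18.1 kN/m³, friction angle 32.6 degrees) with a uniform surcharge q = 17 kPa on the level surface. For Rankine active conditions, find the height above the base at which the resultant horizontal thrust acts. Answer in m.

K_a = 0.2997.
Triangular part P₁ = ½K_aγH² = 54.93 at H/3 = 1.500 m; rectangular part P₂ = K_a q H = 22.93 at H/2 = 2.250 m.
ȳ = (P₁·1.500 + P₂·2.250)/(P₁+P₂) = 1.721 m.

1.72 m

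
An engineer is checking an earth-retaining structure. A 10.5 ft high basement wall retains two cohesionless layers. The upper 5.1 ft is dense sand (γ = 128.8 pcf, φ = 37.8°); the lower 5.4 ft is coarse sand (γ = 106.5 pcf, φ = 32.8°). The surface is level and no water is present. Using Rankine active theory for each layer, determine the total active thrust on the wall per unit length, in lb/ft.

K_a1 = tan²(45°−37.8°/2) = 0.2400; K_a2 = tan²(45°−32.8°/2) = 0.2973.
Layer 1: σ at base = K_a1 γ₁ h₁ = 157.6 psf; P₁ = ½×157.6×5.1 = 402.0.
Layer 2: σ_v at top = γ₁h₁ = 656.9; σ_h top = K_a2×656.9 = 195.3; σ_h base = K_a2×(656.9+106.5×5.4) = 366.2.
P₂ = ½(195.3+366.2)×5.4 = 1516. Total P_a = 402.0+1516 = 1918 lb/ft.

1920 lb/ft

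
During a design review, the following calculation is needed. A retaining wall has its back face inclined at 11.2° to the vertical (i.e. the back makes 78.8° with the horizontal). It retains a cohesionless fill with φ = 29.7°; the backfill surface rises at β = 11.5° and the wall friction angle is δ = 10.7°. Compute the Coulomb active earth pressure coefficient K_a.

K_a = sin²(α+φ) / [sin²α · sin(α−δ) · (1 + √{sin(φ+δ)sin(φ−β) / (sin(α−δ)sin(α+β))})²].
With α = 78.8°, φ = 29.7°, δ = 10.7°, β = 11.5°: K_a = 0.4680.

0.468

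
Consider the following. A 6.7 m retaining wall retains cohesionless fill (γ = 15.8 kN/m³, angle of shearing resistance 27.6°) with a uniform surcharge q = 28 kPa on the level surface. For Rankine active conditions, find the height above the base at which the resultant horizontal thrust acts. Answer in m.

K_a = 0.3668.
Triangular part P₁ = ½K_aγH² = 130.1 at H/3 = 2.233 m; rectangular part P₂ = K_a q H = 68.81 at H/2 = 3.350 m.
ȳ = (P₁·2.233 + P₂·3.350)/(P₁+P₂) = 2.620 m.

2.62 m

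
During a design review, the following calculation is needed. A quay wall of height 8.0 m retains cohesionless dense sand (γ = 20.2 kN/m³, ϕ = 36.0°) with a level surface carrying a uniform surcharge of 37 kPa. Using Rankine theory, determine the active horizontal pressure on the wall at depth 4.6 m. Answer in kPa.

K_a = (1 − sin φ)/(1 + sin φ) = 0.2596.
σ_v = γz + q = 20.2 × 4.6 + 37 = 129.9 kPa.
σ_h = K_a σ_v = 0.2596 × 129.9 = 33.73 kPa.

33.7 kPa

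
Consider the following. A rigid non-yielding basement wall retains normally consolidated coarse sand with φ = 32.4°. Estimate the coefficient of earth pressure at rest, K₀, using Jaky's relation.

0.464

K₀ = 1 − sin φ' = 1 − sin 32.4° = 0.4642.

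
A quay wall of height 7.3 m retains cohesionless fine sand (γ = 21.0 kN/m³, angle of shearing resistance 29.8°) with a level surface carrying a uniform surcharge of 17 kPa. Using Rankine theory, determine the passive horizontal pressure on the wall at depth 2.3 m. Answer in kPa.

K_p = (1 + sin φ)/(1 − sin φ) = 2.976.
σ_v = γz + q = 21.0 × 2.3 + 17 = 65.30 kPa.
σ_h = K_p σ_v = 2.976 × 65.30 = 194.3 kPa.

194 kPa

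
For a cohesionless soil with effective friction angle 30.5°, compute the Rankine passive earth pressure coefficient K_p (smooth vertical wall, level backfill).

3.06

K_p = (1 + sin φ)/(1 − sin φ) = tan²(45° + 30.5°/2) = 3.061.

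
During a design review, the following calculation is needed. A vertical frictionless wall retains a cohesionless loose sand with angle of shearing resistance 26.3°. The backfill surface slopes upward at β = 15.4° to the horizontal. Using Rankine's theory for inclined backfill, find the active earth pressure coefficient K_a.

K_a = cos β · (cos β − √(cos²β − cos²φ)) / (cos β + √(cos²β − cos²φ)).
cos β = 0.9641, cos φ = 0.8965, √(cos²β − cos²φ) = 0.3547.
K_a = 0.9641 × (0.9641 − 0.3547)/(0.9641 + 0.3547) = 0.4455.

0.446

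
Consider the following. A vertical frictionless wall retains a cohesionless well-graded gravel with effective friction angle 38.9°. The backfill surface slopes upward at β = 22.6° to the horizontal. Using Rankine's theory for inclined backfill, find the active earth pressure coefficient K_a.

K_a = cos β · (cos β − √(cos²β − cos²φ)) / (cos β + √(cos²β − cos²φ)).
cos β = 0.9232, cos φ = 0.7782, √(cos²β − cos²φ) = 0.4966.
K_a = 0.9232 × (0.9232 − 0.4966)/(0.9232 + 0.4966) = 0.2774.

0.277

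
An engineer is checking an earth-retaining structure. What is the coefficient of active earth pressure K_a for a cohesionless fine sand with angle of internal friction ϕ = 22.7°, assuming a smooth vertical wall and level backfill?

0.443

K_a = tan²(45° − φ/2) = tan²(33.65°) = 0.4431.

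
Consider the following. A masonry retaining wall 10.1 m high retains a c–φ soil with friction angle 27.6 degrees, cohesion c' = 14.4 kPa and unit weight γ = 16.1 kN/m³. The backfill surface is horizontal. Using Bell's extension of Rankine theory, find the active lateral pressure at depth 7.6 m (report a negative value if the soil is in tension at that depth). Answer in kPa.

K_a = (1 − sin φ)/(1 + sin φ) = 0.3668.
σ_a = K_a γ z − 2c√K_a = 0.3668×16.1×7.6 − 2×14.4×0.6056 = 27.44 kPa.

27.4 kPa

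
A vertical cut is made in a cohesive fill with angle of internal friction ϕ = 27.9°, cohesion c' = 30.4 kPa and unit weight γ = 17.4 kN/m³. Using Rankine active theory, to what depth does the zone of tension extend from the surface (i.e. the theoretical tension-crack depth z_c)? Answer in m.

K_a = tan²(45° − 27.9°/2) = 0.3625; √K_a = 0.6020.
The active pressure is zero where K_a γ z = 2c√K_a, so z_c = 2c/(γ√K_a) = 2×30.4/(17.4×0.6020) = 5.804 m.

5.80 m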